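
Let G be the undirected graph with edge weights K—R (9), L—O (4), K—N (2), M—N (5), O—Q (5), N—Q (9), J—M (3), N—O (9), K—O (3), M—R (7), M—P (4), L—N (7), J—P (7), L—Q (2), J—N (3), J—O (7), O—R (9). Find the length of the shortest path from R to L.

13

Some routes from R to L:
R - K - N - L: 9 + 2 + 7 = 18
R - K - O - L: 9 + 3 + 4 = 16
R - O - Q - L: 9 + 5 + 2 = 16
R - O - L: 9 + 4 = 13
R - M - N - L: 7 + 5 + 7 = 19
R - K - O - Q - L: 9 + 3 + 5 + 2 = 19
Shortest: 13.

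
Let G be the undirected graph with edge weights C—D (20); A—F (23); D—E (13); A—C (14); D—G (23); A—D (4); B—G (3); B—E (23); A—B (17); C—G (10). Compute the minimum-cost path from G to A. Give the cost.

20

A few of the G→A routes:
G -> D -> A: 23 + 4 = 27
G -> B -> A: 3 + 17 = 20
G -> C -> A: 10 + 14 = 24
Shortest: 20.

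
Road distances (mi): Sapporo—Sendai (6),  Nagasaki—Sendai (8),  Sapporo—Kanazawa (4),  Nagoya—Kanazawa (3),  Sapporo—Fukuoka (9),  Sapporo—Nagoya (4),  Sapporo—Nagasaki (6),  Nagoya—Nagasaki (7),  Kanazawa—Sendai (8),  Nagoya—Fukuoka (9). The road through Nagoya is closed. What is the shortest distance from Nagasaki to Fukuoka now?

Paths from Nagasaki to Fukuoka avoiding Nagoya:
Nagasaki - Sendai - Sapporo - Fukuoka: 8 + 6 + 9 = 23
Nagasaki - Sendai - Kanazawa - Sapporo - Fukuoka: 8 + 8 + 4 + 9 = 29
Nagasaki - Sapporo - Fukuoka: 6 + 9 = 15
Shortest: 15 mi.

15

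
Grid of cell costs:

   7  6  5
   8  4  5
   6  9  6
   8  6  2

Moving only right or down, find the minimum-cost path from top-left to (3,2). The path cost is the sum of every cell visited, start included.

Cheapest: (0,0) (0,1) (1,1) (1,2) (2,2) (3,2)
  7 + 6 + 4 + 5 + 6 + 2 = 30
For comparison, the top-then-right route costs 31.

30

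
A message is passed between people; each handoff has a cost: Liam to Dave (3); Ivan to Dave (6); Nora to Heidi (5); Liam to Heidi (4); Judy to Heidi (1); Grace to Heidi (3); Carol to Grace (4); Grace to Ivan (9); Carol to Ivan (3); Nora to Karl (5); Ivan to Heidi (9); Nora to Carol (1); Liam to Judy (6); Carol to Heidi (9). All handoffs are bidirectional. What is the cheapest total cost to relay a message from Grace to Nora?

5

Comparing a few candidate routes:
Grace-Carol-Nora: 4 + 1 = 5
Grace-Heidi-Carol-Nora: 3 + 9 + 1 = 13
Grace-Carol-Heidi-Nora: 4 + 9 + 5 = 18
Grace-Ivan-Carol-Nora: 9 + 3 + 1 = 13
Grace-Heidi-Ivan-Carol-Nora: 3 + 9 + 3 + 1 = 16
Grace-Heidi-Nora: 3 + 5 = 8
The minimum is 5.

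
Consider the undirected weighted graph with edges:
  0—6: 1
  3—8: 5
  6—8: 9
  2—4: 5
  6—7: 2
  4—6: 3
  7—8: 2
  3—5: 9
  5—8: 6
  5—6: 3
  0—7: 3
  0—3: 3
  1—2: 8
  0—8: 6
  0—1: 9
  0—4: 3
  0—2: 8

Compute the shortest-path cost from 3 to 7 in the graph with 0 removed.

7

Checking several routes:
3 - 8 - 5 - 6 - 7: 5 + 6 + 3 + 2 = 16
3 - 5 - 8 - 7: 9 + 6 + 2 = 17
3 - 5 - 6 - 7: 9 + 3 + 2 = 14
3 - 8 - 7: 5 + 2 = 7
3 - 5 - 6 - 8 - 7: 9 + 3 + 9 + 2 = 23
3 - 8 - 6 - 7: 5 + 9 + 2 = 16
Best route has total 7.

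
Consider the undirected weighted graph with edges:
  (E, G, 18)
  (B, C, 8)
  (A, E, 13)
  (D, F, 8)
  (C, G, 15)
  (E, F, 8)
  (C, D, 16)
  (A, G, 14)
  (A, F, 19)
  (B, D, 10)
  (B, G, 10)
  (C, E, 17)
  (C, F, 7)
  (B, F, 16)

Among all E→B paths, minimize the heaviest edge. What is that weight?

A few of the E→B routes:
E→A→G→B: max(13, 14, 10) = 14
E→F→D→B: max(8, 8, 10) = 10
E→F→C→B: max(8, 7, 8) = 8
E→F→C→G→B: max(8, 7, 15, 10) = 15
Smallest bottleneck: 8.

8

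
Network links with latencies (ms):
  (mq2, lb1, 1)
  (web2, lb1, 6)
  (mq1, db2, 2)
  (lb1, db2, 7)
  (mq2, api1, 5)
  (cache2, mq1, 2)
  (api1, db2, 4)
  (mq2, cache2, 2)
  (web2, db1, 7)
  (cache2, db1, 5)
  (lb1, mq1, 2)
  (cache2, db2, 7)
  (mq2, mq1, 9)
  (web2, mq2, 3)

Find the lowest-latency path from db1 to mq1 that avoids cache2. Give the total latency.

13

Some routes from db1 to mq1 avoiding cache2:
db1 → web2 → mq2 → api1 → db2 → mq1: 7 + 3 + 5 + 4 + 2 = 21
db1 → web2 → mq2 → lb1 → db2 → mq1: 7 + 3 + 1 + 7 + 2 = 20
db1 → web2 → mq2 → mq1: 7 + 3 + 9 = 19
db1 → web2 → lb1 → mq1: 7 + 6 + 2 = 15
db1 → web2 → mq2 → lb1 → mq1: 7 + 3 + 1 + 2 = 13
Best route has total 13 ms.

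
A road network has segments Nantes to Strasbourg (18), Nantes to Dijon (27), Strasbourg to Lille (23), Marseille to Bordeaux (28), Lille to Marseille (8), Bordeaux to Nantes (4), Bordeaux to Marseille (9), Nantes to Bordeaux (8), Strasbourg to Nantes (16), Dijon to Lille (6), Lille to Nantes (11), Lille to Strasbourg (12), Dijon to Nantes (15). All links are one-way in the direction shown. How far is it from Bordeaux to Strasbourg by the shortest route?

Paths from Bordeaux to Strasbourg:
Bordeaux - Nantes - Strasbourg: 4 + 18 = 22
Bordeaux - Nantes - Dijon - Lille - Strasbourg: 4 + 27 + 6 + 12 = 49
Shortest: 22 mi.

22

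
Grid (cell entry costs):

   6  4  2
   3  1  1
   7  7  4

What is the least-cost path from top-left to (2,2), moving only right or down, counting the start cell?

15

One optimal route is (0,0) → (1,0) → (1,1) → (1,2) → (2,2).
Its cost is 6 + 3 + 1 + 1 + 4 = 15.
For comparison, the top-then-right route costs 17.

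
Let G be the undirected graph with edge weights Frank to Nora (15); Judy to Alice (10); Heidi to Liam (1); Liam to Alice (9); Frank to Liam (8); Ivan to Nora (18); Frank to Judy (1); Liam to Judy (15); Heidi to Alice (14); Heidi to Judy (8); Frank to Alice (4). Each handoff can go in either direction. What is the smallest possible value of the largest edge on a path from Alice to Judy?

Comparing a few candidate routes:
Alice → Judy: max(10) = 10
Alice → Frank → Liam → Heidi → Judy: max(4, 8, 1, 8) = 8
Alice → Heidi → Liam → Frank → Judy: max(14, 1, 8, 1) = 14
Alice → Liam → Heidi → Judy: max(9, 1, 8) = 9
Alice → Frank → Judy: max(4, 1) = 4
Alice → Liam → Frank → Judy: max(9, 8, 1) = 9
The minimum achievable maximum is 4.

4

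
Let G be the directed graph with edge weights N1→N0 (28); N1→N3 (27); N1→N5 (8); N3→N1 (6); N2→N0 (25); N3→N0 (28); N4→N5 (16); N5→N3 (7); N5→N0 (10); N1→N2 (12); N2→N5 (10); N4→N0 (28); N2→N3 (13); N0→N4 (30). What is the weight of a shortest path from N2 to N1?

19

Routes from N2 to N1:
N2-N3-N1: 13 + 6 = 19
N2-N5-N3-N1: 10 + 7 + 6 = 23
N2-N0-N4-N5-N3-N1: 25 + 30 + 16 + 7 + 6 = 84
The minimum is 19.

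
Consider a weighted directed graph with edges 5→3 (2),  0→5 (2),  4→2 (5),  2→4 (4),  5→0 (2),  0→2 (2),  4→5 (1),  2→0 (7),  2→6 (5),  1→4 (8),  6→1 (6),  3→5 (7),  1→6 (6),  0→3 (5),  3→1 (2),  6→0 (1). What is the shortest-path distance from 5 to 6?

Routes from 5 to 6:
5 → 0 → 2 → 6: 2 + 2 + 5 = 9
5 → 3 → 1 → 6: 2 + 2 + 6 = 10
5 → 0 → 3 → 1 → 4 → 2 → 6: 2 + 5 + 2 + 8 + 5 + 5 = 27
5 → 3 → 1 → 4 → 2 → 6: 2 + 2 + 8 + 5 + 5 = 22
5 → 0 → 3 → 1 → 6: 2 + 5 + 2 + 6 = 15
The minimum is 9.

9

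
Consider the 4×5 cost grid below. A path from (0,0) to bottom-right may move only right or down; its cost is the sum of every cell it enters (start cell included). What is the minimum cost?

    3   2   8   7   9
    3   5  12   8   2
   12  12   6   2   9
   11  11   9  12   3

42

Best path: [0,0] [0,1] [0,2] [0,3] [1,3] [1,4] [2,4] [3,4]
Cost: 3 + 2 + 8 + 7 + 8 + 2 + 9 + 3 = 42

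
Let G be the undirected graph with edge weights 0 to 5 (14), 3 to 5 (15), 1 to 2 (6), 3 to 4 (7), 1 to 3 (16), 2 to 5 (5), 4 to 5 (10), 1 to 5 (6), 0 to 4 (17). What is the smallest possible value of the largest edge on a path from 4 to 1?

10

A few of the 4→1 routes:
4-5-2-1: max(10, 5, 6) = 10
4-3-5-2-1: max(7, 15, 5, 6) = 15
4-3-5-1: max(7, 15, 6) = 15
4-5-1: max(10, 6) = 10
Smallest bottleneck: 10.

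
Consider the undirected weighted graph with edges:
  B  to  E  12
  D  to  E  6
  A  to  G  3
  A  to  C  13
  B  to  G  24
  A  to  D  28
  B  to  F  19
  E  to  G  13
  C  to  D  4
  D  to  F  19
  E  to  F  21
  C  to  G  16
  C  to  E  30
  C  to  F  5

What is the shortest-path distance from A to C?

A few of the A→C routes:
A-C: 13
A-D-C: 28 + 4 = 32
A-G-C: 3 + 16 = 19
A-G-E-D-C: 3 + 13 + 6 + 4 = 26
Shortest: 13.

13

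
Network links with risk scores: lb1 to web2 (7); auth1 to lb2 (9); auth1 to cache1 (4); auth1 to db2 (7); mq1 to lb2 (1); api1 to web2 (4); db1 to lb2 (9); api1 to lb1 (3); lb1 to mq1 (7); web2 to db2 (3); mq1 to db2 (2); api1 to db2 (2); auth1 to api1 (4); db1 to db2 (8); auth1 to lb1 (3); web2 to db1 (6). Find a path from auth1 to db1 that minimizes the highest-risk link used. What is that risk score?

6

Comparing a few candidate routes:
auth1 - lb1 - api1 - web2 - db1: max(3, 3, 4, 6) = 6
auth1 - lb1 - api1 - db2 - web2 - db1: max(3, 3, 2, 3, 6) = 6
auth1 - api1 - web2 - db1: max(4, 4, 6) = 6
auth1 - api1 - db2 - web2 - db1: max(4, 2, 3, 6) = 6
auth1 - lb1 - mq1 - db2 - web2 - db1: max(3, 7, 2, 3, 6) = 7
Best route has worst link 6.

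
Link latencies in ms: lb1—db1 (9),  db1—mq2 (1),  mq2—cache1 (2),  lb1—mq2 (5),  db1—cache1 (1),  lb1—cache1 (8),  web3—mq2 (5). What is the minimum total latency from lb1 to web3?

10

Comparing a few candidate routes:
lb1→cache1→db1→mq2→web3: 8 + 1 + 1 + 5 = 15
lb1→db1→mq2→web3: 9 + 1 + 5 = 15
lb1→cache1→mq2→web3: 8 + 2 + 5 = 15
lb1→mq2→web3: 5 + 5 = 10
The minimum is 10 ms.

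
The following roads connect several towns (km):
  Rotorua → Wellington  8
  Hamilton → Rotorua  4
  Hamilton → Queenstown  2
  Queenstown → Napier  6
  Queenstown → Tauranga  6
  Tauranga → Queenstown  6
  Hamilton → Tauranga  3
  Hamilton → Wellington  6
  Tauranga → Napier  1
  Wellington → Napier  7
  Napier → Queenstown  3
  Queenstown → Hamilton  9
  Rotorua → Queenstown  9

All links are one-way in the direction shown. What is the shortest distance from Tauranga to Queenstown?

Routes from Tauranga to Queenstown:
Tauranga → Queenstown: 6
Tauranga → Napier → Queenstown: 1 + 3 = 4
The minimum is 4 km.

4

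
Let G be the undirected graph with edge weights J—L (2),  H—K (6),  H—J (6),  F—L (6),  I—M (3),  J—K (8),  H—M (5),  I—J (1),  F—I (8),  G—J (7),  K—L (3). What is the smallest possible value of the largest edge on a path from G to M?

7

Some routes from G to M:
G → J → I → M: max(7, 1, 3) = 7
G → J → K → H → M: max(7, 8, 6, 5) = 8
G → J → H → M: max(7, 6, 5) = 7
G → J → K → L → F → I → M: max(7, 8, 3, 6, 8, 3) = 8
G → J → L → K → H → M: max(7, 2, 3, 6, 5) = 7
Best route has worst link 7.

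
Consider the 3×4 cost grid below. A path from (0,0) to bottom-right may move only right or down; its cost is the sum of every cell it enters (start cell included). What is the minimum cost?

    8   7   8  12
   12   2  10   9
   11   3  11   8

Cheapest: [0,0] -> [0,1] -> [1,1] -> [2,1] -> [2,2] -> [2,3]
  8 + 7 + 2 + 3 + 11 + 8 = 39

39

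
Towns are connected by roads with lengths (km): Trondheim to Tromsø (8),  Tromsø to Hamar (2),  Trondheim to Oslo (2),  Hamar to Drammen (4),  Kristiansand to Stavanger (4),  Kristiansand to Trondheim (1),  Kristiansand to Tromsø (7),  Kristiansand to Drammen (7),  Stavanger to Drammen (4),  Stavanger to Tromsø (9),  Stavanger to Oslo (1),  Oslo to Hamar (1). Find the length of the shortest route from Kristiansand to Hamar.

4

A few of the Kristiansand→Hamar routes:
Kristiansand-Drammen-Hamar: 7 + 4 = 11
Kristiansand-Stavanger-Oslo-Hamar: 4 + 1 + 1 = 6
Kristiansand-Tromsø-Hamar: 7 + 2 = 9
Kristiansand-Trondheim-Oslo-Hamar: 1 + 2 + 1 = 4
The minimum is 4 km.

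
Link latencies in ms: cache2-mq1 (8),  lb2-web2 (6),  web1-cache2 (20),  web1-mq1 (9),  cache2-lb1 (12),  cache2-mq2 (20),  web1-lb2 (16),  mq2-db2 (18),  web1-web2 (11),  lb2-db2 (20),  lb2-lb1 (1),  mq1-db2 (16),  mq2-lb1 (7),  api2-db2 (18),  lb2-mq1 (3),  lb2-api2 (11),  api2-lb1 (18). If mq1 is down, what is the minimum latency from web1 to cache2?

Comparing a few candidate routes:
web1→web2→lb2→lb1→cache2: 11 + 6 + 1 + 12 = 30
web1→lb2→lb1→cache2: 16 + 1 + 12 = 29
web1→lb2→lb1→mq2→cache2: 16 + 1 + 7 + 20 = 44
web1→web2→lb2→lb1→mq2→cache2: 11 + 6 + 1 + 7 + 20 = 45
web1→lb2→api2→lb1→cache2: 16 + 11 + 18 + 12 = 57
web1→cache2: 20
The minimum is 20 ms.

20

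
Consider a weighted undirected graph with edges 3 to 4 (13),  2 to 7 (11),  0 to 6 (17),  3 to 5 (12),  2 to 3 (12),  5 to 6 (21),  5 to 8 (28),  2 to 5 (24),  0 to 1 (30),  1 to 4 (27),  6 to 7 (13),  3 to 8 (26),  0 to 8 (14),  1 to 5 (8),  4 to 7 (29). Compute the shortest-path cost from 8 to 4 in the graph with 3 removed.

63

A few of the 8→4 routes:
8 - 5 - 6 - 7 - 4: 28 + 21 + 13 + 29 = 91
8 - 0 - 6 - 7 - 4: 14 + 17 + 13 + 29 = 73
8 - 5 - 2 - 7 - 4: 28 + 24 + 11 + 29 = 92
8 - 5 - 1 - 4: 28 + 8 + 27 = 63
8 - 0 - 1 - 4: 14 + 30 + 27 = 71
8 - 0 - 6 - 5 - 1 - 4: 14 + 17 + 21 + 8 + 27 = 87
Best route has total 63.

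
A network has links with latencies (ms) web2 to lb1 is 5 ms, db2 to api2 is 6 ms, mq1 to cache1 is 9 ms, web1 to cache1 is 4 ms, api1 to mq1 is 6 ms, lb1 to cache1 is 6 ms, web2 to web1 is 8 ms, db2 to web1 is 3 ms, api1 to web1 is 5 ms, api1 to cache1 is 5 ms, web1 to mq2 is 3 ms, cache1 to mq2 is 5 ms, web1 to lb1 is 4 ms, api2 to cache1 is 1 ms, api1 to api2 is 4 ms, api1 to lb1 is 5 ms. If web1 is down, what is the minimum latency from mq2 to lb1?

Candidate routes:
mq2 -> cache1 -> api1 -> lb1: 5 + 5 + 5 = 15
mq2 -> cache1 -> mq1 -> api1 -> lb1: 5 + 9 + 6 + 5 = 25
mq2 -> cache1 -> lb1: 5 + 6 = 11
mq2 -> cache1 -> api2 -> api1 -> lb1: 5 + 1 + 4 + 5 = 15
Shortest: 11 ms.

11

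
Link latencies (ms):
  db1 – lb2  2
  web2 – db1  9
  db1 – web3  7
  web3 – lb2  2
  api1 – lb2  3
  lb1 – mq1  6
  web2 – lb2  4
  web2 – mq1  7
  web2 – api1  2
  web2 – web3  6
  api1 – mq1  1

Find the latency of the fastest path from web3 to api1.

Checking several routes:
web3 -> lb2 -> web2 -> api1: 2 + 4 + 2 = 8
web3 -> web2 -> api1: 6 + 2 = 8
web3 -> lb2 -> api1: 2 + 3 = 5
Best route has total 5 ms.

5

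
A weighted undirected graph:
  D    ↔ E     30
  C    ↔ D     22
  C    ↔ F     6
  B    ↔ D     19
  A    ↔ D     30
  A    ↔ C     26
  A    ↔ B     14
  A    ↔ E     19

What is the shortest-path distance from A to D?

Paths from A to D:
A→D: 30
A→E→D: 19 + 30 = 49
A→B→D: 14 + 19 = 33
A→C→D: 26 + 22 = 48
Best route has total 30.

30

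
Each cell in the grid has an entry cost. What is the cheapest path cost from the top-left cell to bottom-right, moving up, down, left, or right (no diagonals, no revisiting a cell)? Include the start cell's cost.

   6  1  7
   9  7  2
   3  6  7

23

Best path: r0c0 -> r0c1 -> r0c2 -> r1c2 -> r2c2
Cost: 6 + 1 + 7 + 2 + 7 = 23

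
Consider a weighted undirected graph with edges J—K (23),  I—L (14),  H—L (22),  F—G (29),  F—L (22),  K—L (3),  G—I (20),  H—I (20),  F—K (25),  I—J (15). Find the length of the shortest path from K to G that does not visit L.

Candidate routes:
K → F → G: 25 + 29 = 54
K → J → I → G: 23 + 15 + 20 = 58
Best route has total 54.

54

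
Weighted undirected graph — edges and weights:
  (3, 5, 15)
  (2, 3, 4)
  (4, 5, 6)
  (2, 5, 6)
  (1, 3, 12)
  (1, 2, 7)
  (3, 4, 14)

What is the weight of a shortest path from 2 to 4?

Candidate routes:
2 → 3 → 5 → 4: 4 + 15 + 6 = 25
2 → 5 → 3 → 4: 6 + 15 + 14 = 35
2 → 1 → 3 → 5 → 4: 7 + 12 + 15 + 6 = 40
2 → 3 → 4: 4 + 14 = 18
2 → 5 → 4: 6 + 6 = 12
2 → 1 → 3 → 4: 7 + 12 + 14 = 33
Shortest: 12.

12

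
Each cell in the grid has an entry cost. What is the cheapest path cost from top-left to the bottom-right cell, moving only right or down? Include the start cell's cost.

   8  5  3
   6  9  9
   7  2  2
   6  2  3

Path [0,0] [1,0] [2,0] [2,1] [2,2] [3,2]: 8 + 6 + 7 + 2 + 2 + 3 = 28.
(Top row then right column would cost 30.)

28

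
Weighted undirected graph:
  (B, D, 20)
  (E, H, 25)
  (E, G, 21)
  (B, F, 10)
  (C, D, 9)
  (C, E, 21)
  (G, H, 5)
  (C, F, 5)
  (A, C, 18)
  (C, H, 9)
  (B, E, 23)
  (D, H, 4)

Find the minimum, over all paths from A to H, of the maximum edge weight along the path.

Comparing a few candidate routes:
A→C→D→H: max(18, 9, 4) = 18
A→C→F→B→D→H: max(18, 5, 10, 20, 4) = 20
A→C→E→G→H: max(18, 21, 21, 5) = 21
A→C→H: max(18, 9) = 18
The minimum achievable maximum is 18.

18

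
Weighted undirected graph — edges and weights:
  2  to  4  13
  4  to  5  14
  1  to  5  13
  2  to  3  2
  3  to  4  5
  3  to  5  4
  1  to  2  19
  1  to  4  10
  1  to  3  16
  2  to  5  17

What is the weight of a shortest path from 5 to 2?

A few of the 5→2 routes:
5 → 3 → 4 → 2: 4 + 5 + 13 = 22
5 → 3 → 2: 4 + 2 = 6
5 → 2: 17
5 → 4 → 2: 14 + 13 = 27
5 → 4 → 3 → 2: 14 + 5 + 2 = 21
Best route has total 6.

6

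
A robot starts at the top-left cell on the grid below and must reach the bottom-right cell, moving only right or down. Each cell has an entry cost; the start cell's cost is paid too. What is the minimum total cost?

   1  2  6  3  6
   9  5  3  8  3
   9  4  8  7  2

Take (0,0)→(0,1)→(0,2)→(0,3)→(0,4)→(1,4)→(2,4) for a total of 1 + 2 + 6 + 3 + 6 + 3 + 2 = 23.

23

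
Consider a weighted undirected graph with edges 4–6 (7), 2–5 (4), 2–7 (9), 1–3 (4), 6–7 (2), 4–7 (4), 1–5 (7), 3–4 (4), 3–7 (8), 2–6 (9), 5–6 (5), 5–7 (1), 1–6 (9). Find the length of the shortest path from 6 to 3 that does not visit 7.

Paths from 6 to 3 avoiding 7:
6 → 5 → 1 → 3: 5 + 7 + 4 = 16
6 → 1 → 3: 9 + 4 = 13
6 → 4 → 3: 7 + 4 = 11
6 → 2 → 5 → 1 → 3: 9 + 4 + 7 + 4 = 24
The minimum is 11.

11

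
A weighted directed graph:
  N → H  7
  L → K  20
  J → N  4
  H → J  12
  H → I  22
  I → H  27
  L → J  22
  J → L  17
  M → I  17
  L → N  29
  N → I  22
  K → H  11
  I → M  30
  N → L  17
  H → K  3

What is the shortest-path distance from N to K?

A few of the N→K routes:
N-L-K: 17 + 20 = 37
N-H-K: 7 + 3 = 10
N-H-J-L-K: 7 + 12 + 17 + 20 = 56
N-I-H-K: 22 + 27 + 3 = 52
Best route has total 10.

10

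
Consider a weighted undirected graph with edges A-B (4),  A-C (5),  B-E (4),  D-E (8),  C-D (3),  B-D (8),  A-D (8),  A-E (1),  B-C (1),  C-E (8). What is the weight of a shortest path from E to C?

5

Comparing a few candidate routes:
E → A → C: 1 + 5 = 6
E → B → C: 4 + 1 = 5
E → A → B → C: 1 + 4 + 1 = 6
Shortest: 5.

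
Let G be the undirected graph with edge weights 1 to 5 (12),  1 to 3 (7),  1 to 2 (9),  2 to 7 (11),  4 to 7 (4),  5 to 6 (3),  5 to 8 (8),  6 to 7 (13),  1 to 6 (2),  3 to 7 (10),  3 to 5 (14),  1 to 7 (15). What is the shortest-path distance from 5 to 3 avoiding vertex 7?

Candidate routes:
5 -> 6 -> 1 -> 3: 3 + 2 + 7 = 12
5 -> 1 -> 3: 12 + 7 = 19
5 -> 3: 14
The minimum is 12.

12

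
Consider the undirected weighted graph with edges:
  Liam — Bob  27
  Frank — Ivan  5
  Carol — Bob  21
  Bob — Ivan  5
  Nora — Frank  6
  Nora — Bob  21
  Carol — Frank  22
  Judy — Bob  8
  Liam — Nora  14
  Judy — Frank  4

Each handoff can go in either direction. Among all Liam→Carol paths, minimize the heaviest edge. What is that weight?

A few of the Liam→Carol routes:
Liam → Nora → Bob → Carol: max(14, 21, 21) = 21
Liam → Nora → Frank → Judy → Bob → Carol: max(14, 6, 4, 8, 21) = 21
Liam → Nora → Frank → Ivan → Bob → Carol: max(14, 6, 5, 5, 21) = 21
Liam → Nora → Bob → Ivan → Frank → Carol: max(14, 21, 5, 5, 22) = 22
Smallest bottleneck: 21.

21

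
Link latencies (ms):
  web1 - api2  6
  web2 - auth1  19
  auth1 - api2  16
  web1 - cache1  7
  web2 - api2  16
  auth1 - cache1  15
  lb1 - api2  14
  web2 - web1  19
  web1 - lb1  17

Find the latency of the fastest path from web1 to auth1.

22

Checking several routes:
web1 -> lb1 -> api2 -> auth1: 17 + 14 + 16 = 47
web1 -> cache1 -> auth1: 7 + 15 = 22
web1 -> api2 -> web2 -> auth1: 6 + 16 + 19 = 41
web1 -> web2 -> auth1: 19 + 19 = 38
web1 -> api2 -> auth1: 6 + 16 = 22
The minimum is 22 ms.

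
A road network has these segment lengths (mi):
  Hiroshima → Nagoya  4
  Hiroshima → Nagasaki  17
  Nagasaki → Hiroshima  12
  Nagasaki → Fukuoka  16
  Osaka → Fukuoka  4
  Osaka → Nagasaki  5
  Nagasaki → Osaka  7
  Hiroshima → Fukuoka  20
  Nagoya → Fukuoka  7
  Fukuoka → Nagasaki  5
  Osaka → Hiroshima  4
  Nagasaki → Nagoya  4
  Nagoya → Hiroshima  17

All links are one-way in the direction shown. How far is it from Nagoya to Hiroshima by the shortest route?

17

Candidate routes:
Nagoya - Fukuoka - Nagasaki - Hiroshima: 7 + 5 + 12 = 24
Nagoya - Hiroshima: 17
Nagoya - Fukuoka - Nagasaki - Osaka - Hiroshima: 7 + 5 + 7 + 4 = 23
The minimum is 17 mi.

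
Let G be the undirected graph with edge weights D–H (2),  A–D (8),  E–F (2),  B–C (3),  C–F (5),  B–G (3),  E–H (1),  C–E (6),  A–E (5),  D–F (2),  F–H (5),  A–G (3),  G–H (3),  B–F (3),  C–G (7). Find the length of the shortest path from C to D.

Comparing a few candidate routes:
C -> B -> F -> D: 3 + 3 + 2 = 8
C -> E -> H -> D: 6 + 1 + 2 = 9
C -> F -> E -> H -> D: 5 + 2 + 1 + 2 = 10
C -> F -> D: 5 + 2 = 7
Best route has total 7.

7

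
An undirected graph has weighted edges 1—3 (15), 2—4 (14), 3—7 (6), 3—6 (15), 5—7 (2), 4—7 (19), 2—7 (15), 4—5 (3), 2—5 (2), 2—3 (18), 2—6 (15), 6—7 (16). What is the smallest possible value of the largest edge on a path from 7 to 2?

A few of the 7→2 routes:
7 -> 2: max(15) = 15
7 -> 5 -> 2: max(2, 2) = 2
7 -> 5 -> 4 -> 2: max(2, 3, 14) = 14
7 -> 6 -> 2: max(16, 15) = 16
7 -> 3 -> 6 -> 2: max(6, 15, 15) = 15
Smallest bottleneck: 2.

2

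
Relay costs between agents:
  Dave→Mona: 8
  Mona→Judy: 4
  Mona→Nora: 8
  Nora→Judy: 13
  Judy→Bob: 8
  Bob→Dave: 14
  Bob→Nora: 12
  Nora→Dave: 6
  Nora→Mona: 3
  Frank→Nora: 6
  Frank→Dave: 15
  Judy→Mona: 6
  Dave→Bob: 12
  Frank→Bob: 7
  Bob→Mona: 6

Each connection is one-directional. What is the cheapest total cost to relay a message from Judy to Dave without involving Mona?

Routes from Judy to Dave avoiding Mona:
Judy -> Bob -> Dave: 8 + 14 = 22
Judy -> Bob -> Nora -> Dave: 8 + 12 + 6 = 26
The minimum is 22.

22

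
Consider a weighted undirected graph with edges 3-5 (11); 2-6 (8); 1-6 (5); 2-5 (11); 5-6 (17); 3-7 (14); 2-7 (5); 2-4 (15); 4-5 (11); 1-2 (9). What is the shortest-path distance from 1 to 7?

Checking several routes:
1-6-5-3-7: 5 + 17 + 11 + 14 = 47
1-2-5-3-7: 9 + 11 + 11 + 14 = 45
1-2-7: 9 + 5 = 14
1-6-2-5-3-7: 5 + 8 + 11 + 11 + 14 = 49
1-6-2-7: 5 + 8 + 5 = 18
1-6-5-2-7: 5 + 17 + 11 + 5 = 38
Shortest: 14.

14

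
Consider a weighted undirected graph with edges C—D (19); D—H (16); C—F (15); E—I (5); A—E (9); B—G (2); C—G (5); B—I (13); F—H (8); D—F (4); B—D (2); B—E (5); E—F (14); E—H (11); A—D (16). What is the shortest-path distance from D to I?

12

Comparing a few candidate routes:
D→B→I: 2 + 13 = 15
D→F→H→E→I: 4 + 8 + 11 + 5 = 28
D→H→E→I: 16 + 11 + 5 = 32
D→A→E→I: 16 + 9 + 5 = 30
D→F→E→I: 4 + 14 + 5 = 23
D→B→E→I: 2 + 5 + 5 = 12
The minimum is 12.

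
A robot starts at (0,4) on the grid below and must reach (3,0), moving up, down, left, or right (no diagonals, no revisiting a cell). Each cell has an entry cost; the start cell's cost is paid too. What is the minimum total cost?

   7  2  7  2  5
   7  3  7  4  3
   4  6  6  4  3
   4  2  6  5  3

31

Cheapest: (0,4) (0,3) (0,2) (0,1) (1,1) (2,1) (3,1) (3,0)
  5 + 2 + 7 + 2 + 3 + 6 + 2 + 4 = 31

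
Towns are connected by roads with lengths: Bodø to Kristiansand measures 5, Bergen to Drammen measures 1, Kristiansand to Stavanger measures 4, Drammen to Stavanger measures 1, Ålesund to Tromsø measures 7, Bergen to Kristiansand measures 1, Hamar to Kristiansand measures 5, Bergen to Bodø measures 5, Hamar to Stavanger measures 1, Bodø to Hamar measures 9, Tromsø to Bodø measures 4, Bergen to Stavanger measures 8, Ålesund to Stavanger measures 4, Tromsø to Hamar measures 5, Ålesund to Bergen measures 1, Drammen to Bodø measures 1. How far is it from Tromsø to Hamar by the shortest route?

Checking several routes:
Tromsø→Bodø→Bergen→Drammen→Stavanger→Hamar: 4 + 5 + 1 + 1 + 1 = 12
Tromsø→Ålesund→Stavanger→Hamar: 7 + 4 + 1 = 12
Tromsø→Bodø→Drammen→Stavanger→Hamar: 4 + 1 + 1 + 1 = 7
Tromsø→Ålesund→Bergen→Drammen→Stavanger→Hamar: 7 + 1 + 1 + 1 + 1 = 11
Tromsø→Hamar: 5
The minimum is 5.

5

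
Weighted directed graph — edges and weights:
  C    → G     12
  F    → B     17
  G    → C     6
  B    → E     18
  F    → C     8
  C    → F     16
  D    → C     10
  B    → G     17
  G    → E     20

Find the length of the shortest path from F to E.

Routes from F to E:
F - B - G - E: 17 + 17 + 20 = 54
F - C - G - E: 8 + 12 + 20 = 40
F - B - E: 17 + 18 = 35
Best route has total 35.

35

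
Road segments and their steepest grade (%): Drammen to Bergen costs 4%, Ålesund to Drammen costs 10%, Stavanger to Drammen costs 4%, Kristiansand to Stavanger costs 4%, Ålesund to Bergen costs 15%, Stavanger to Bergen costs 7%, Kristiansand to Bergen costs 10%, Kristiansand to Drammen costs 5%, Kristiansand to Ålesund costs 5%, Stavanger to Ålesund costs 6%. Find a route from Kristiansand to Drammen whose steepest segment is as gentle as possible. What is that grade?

Comparing a few candidate routes:
Kristiansand-Stavanger-Bergen-Drammen: max(4, 7, 4) = 7
Kristiansand-Stavanger-Drammen: max(4, 4) = 4
Kristiansand-Ålesund-Stavanger-Bergen-Drammen: max(5, 6, 7, 4) = 7
Kristiansand-Ålesund-Stavanger-Drammen: max(5, 6, 4) = 6
Kristiansand-Drammen: max(5) = 5
Kristiansand-Bergen-Drammen: max(10, 4) = 10
The minimum achievable maximum is 4%.

4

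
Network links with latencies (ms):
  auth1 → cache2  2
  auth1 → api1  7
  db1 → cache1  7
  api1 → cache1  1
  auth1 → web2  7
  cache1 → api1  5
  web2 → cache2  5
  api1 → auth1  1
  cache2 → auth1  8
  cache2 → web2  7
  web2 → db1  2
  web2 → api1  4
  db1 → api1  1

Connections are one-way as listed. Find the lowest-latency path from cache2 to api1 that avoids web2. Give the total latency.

Routes from cache2 to api1 avoiding web2:
cache2 - auth1 - api1: 8 + 7 = 15
The minimum is 15 ms.

15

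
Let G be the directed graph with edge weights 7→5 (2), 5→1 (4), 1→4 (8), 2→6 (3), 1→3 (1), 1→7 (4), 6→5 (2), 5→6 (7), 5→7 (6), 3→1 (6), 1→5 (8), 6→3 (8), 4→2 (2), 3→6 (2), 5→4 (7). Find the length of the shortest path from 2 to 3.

Candidate routes:
2 - 6 - 3: 3 + 8 = 11
2 - 6 - 5 - 1 - 3: 3 + 2 + 4 + 1 = 10
Best route has total 10.

10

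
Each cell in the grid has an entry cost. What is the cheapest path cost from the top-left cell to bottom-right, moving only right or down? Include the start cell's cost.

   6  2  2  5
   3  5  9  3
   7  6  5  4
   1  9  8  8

Path [0,0] -> [0,1] -> [0,2] -> [0,3] -> [1,3] -> [2,3] -> [3,3]: 6 + 2 + 2 + 5 + 3 + 4 + 8 = 30.

30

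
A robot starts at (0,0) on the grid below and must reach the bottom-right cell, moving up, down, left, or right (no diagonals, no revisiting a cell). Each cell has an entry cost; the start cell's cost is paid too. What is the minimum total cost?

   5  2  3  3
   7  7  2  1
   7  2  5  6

19

One optimal route is [0,0] → [0,1] → [0,2] → [1,2] → [1,3] → [2,3].
Its cost is 5 + 2 + 3 + 2 + 1 + 6 = 19.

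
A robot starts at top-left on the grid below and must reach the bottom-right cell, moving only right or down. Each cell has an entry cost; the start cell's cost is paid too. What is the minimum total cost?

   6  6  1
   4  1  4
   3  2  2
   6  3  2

Best path: [0,0] [1,0] [1,1] [2,1] [2,2] [3,2]
Cost: 6 + 4 + 1 + 2 + 2 + 2 = 17

17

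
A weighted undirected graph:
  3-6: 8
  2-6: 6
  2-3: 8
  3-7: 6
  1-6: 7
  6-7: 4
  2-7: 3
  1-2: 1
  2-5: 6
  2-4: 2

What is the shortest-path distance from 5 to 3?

Comparing a few candidate routes:
5 - 2 - 7 - 3: 6 + 3 + 6 = 15
5 - 2 - 7 - 6 - 3: 6 + 3 + 4 + 8 = 21
5 - 2 - 6 - 3: 6 + 6 + 8 = 20
5 - 2 - 3: 6 + 8 = 14
Best route has total 14.

14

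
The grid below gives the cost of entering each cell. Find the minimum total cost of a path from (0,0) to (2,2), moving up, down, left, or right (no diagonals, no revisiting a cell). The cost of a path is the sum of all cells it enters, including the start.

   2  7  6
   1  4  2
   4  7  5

14

Take (0,0) -> (1,0) -> (1,1) -> (1,2) -> (2,2) for a total of 2 + 1 + 4 + 2 + 5 = 14.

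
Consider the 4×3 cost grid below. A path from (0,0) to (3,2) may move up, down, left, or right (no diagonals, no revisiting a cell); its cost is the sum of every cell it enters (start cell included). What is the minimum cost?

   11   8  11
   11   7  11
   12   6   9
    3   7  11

50

Path r0c0 r0c1 r1c1 r2c1 r3c1 r3c2: 11 + 8 + 7 + 6 + 7 + 11 = 50.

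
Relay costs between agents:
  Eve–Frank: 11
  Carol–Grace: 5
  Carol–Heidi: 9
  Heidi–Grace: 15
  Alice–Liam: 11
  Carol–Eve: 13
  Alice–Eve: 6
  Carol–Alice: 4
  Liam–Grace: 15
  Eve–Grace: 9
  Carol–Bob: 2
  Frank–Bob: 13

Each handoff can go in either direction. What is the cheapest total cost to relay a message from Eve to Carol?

10

Checking several routes:
Eve -> Carol: 13
Eve -> Grace -> Carol: 9 + 5 = 14
Eve -> Alice -> Carol: 6 + 4 = 10
The minimum is 10.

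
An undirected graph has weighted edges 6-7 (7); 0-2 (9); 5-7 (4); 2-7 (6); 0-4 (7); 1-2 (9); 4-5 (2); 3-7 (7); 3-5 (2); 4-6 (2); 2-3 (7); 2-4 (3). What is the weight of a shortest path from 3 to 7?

A few of the 3→7 routes:
3→5→7: 2 + 4 = 6
3→2→7: 7 + 6 = 13
3→7: 7
The minimum is 6.

6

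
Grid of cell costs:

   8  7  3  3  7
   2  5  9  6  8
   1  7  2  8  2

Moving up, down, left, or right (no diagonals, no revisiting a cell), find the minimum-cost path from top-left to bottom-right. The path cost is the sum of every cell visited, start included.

One optimal route is (0,0) -> (1,0) -> (2,0) -> (2,1) -> (2,2) -> (2,3) -> (2,4).
Its cost is 8 + 2 + 1 + 7 + 2 + 8 + 2 = 30.

30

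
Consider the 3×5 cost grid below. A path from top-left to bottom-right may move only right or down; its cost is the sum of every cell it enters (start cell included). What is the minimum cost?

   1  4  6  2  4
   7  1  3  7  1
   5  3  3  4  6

22

Cheapest: [0,0] [0,1] [1,1] [1,2] [2,2] [2,3] [2,4]
  1 + 4 + 1 + 3 + 3 + 4 + 6 = 22
(Top row then right column would cost 24.)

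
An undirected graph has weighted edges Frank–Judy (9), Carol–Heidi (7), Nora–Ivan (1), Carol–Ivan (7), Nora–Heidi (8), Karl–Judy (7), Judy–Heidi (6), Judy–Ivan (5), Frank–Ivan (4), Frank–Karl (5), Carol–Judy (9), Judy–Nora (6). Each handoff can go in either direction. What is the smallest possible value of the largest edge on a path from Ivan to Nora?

1

Comparing a few candidate routes:
Ivan - Carol - Heidi - Judy - Nora: max(7, 7, 6, 6) = 7
Ivan - Nora: max(1) = 1
Ivan - Judy - Nora: max(5, 6) = 6
Best route has worst link 1.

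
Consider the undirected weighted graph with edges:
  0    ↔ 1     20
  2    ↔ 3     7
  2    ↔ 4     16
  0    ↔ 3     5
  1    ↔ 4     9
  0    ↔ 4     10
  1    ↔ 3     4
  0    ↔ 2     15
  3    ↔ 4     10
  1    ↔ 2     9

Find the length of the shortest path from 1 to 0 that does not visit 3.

Some routes from 1 to 0 avoiding 3:
1→4→0: 9 + 10 = 19
1→2→0: 9 + 15 = 24
1→0: 20
Best route has total 19.

19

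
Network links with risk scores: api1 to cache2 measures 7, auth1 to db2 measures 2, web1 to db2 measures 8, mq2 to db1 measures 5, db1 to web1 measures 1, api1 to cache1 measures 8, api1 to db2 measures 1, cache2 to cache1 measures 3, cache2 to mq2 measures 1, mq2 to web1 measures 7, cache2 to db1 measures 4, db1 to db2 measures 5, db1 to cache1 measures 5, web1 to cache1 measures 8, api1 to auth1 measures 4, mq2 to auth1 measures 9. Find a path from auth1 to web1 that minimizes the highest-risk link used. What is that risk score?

Some routes from auth1 to web1:
auth1→db2→db1→web1: max(2, 5, 1) = 5
auth1→db2→db1→mq2→web1: max(2, 5, 5, 7) = 7
auth1→db2→api1→cache2→mq2→web1: max(2, 1, 7, 1, 7) = 7
auth1→api1→db2→db1→web1: max(4, 1, 5, 1) = 5
auth1→db2→db1→cache2→mq2→web1: max(2, 5, 4, 1, 7) = 7
auth1→db2→db1→cache1→cache2→mq2→web1: max(2, 5, 5, 3, 1, 7) = 7
Smallest bottleneck: 5.

5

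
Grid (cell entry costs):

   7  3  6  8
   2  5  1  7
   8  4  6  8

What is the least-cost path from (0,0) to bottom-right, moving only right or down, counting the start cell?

29

Path r0c0→r1c0→r1c1→r1c2→r2c2→r2c3: 7 + 2 + 5 + 1 + 6 + 8 = 29.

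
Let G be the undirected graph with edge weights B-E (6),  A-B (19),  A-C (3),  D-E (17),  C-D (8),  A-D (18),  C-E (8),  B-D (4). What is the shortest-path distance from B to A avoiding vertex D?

17

Paths from B to A avoiding D:
B → E → C → A: 6 + 8 + 3 = 17
B → A: 19
Shortest: 17.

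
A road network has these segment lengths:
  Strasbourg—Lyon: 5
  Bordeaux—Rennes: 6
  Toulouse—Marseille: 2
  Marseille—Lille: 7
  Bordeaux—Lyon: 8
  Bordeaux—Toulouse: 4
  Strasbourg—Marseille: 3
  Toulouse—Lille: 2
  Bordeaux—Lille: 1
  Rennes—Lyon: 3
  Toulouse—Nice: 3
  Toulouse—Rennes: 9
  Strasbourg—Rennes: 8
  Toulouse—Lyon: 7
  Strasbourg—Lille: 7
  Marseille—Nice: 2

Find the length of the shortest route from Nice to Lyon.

10

Comparing a few candidate routes:
Nice→Marseille→Strasbourg→Lyon: 2 + 3 + 5 = 10
Nice→Toulouse→Lyon: 3 + 7 = 10
Nice→Toulouse→Marseille→Strasbourg→Lyon: 3 + 2 + 3 + 5 = 13
Nice→Marseille→Toulouse→Lille→Bordeaux→Lyon: 2 + 2 + 2 + 1 + 8 = 15
Nice→Toulouse→Lille→Bordeaux→Lyon: 3 + 2 + 1 + 8 = 14
Nice→Marseille→Toulouse→Lyon: 2 + 2 + 7 = 11
The minimum is 10.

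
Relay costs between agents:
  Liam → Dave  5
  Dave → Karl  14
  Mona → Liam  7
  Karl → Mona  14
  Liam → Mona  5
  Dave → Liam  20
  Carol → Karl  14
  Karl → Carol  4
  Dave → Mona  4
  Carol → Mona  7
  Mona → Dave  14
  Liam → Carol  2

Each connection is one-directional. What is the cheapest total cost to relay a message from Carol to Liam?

14

Paths from Carol to Liam:
Carol - Karl - Mona - Dave - Liam: 14 + 14 + 14 + 20 = 62
Carol - Mona - Dave - Liam: 7 + 14 + 20 = 41
Carol - Karl - Mona - Liam: 14 + 14 + 7 = 35
Carol - Mona - Liam: 7 + 7 = 14
Best route has total 14.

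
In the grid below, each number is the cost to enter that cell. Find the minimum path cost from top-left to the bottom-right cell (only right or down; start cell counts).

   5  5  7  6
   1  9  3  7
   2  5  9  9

31

Take (0,0)→(1,0)→(2,0)→(2,1)→(2,2)→(2,3) for a total of 5 + 1 + 2 + 5 + 9 + 9 = 31.
(Top row then right column would cost 39.)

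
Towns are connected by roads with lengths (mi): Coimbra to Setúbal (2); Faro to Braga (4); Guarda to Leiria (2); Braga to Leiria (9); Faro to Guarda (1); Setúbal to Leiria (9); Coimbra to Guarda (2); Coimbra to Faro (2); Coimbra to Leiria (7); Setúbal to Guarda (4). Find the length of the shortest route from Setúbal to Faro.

Checking several routes:
Setúbal - Coimbra - Faro: 2 + 2 = 4
Setúbal - Coimbra - Guarda - Faro: 2 + 2 + 1 = 5
Setúbal - Guarda - Faro: 4 + 1 = 5
Shortest: 4 mi.

4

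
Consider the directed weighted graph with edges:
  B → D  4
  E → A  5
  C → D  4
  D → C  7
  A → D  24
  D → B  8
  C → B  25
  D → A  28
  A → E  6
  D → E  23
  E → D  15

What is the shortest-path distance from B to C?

Routes from B to C:
B - D - C: 4 + 7 = 11
Best route has total 11.

11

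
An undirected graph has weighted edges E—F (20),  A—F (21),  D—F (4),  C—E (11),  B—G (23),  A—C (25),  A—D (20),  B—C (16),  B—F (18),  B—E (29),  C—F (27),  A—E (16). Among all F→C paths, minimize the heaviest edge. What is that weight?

A few of the F→C routes:
F → A → C: max(21, 25) = 25
F → D → A → E → C: max(4, 20, 16, 11) = 20
F → B → C: max(18, 16) = 18
F → A → E → C: max(21, 16, 11) = 21
F → E → C: max(20, 11) = 20
Best route has worst link 18.

18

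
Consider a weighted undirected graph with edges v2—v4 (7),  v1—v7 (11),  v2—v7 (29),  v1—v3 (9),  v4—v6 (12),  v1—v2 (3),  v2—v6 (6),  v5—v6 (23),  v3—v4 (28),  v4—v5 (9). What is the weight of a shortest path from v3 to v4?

Comparing a few candidate routes:
v3 → v1 → v7 → v2 → v6 → v4: 9 + 11 + 29 + 6 + 12 = 67
v3 → v1 → v7 → v2 → v4: 9 + 11 + 29 + 7 = 56
v3 → v1 → v2 → v4: 9 + 3 + 7 = 19
v3 → v1 → v2 → v6 → v4: 9 + 3 + 6 + 12 = 30
v3 → v4: 28
v3 → v1 → v2 → v6 → v5 → v4: 9 + 3 + 6 + 23 + 9 = 50
Best route has total 19.

19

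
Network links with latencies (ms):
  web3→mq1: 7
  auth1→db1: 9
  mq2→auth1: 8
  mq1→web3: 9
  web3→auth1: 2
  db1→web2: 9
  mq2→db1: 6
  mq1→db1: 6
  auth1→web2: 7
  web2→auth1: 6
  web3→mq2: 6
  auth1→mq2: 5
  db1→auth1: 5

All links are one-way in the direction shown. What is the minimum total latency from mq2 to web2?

A few of the mq2→web2 routes:
mq2 -> db1 -> auth1 -> web2: 6 + 5 + 7 = 18
mq2 -> db1 -> web2: 6 + 9 = 15
mq2 -> auth1 -> web2: 8 + 7 = 15
Shortest: 15 ms.

15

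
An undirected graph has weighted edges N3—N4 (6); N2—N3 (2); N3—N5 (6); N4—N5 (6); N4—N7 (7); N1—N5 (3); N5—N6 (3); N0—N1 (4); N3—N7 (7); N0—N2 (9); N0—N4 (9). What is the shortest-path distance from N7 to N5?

13

A few of the N7→N5 routes:
N7→N4→N3→N5: 7 + 6 + 6 = 19
N7→N3→N4→N5: 7 + 6 + 6 = 19
N7→N3→N5: 7 + 6 = 13
N7→N4→N5: 7 + 6 = 13
Best route has total 13.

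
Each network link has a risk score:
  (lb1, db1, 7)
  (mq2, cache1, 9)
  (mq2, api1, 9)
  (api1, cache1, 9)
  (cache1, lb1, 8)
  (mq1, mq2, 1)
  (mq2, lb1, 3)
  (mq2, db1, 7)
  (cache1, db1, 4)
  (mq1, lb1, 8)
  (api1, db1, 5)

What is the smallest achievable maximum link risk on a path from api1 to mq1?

Some routes from api1 to mq1:
api1-db1-lb1-mq1: max(5, 7, 8) = 8
api1-db1-cache1-lb1-mq1: max(5, 4, 8, 8) = 8
api1-db1-mq2-mq1: max(5, 7, 1) = 7
api1-db1-lb1-mq2-mq1: max(5, 7, 3, 1) = 7
api1-db1-mq2-lb1-mq1: max(5, 7, 3, 8) = 8
api1-db1-cache1-lb1-mq2-mq1: max(5, 4, 8, 3, 1) = 8
Smallest bottleneck: 7.

7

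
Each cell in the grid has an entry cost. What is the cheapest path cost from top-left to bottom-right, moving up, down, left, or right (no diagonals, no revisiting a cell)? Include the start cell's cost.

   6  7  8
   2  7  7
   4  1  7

20

One optimal route is (0,0) (1,0) (2,0) (2,1) (2,2).
Its cost is 6 + 2 + 4 + 1 + 7 = 20.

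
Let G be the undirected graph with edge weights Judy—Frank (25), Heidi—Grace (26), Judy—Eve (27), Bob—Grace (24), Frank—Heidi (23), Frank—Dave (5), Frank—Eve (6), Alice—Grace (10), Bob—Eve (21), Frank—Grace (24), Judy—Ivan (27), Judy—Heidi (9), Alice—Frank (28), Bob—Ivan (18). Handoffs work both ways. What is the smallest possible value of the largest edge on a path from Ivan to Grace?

24

A few of the Ivan→Grace routes:
Ivan - Bob - Eve - Frank - Grace: max(18, 21, 6, 24) = 24
Ivan - Bob - Grace: max(18, 24) = 24
Ivan - Bob - Eve - Frank - Judy - Heidi - Grace: max(18, 21, 6, 25, 9, 26) = 26
Best route has worst link 24.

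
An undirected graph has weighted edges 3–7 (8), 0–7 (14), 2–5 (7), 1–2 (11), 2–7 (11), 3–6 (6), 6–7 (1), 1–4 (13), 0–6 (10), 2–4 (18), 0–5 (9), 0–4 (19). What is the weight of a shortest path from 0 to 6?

10

Comparing a few candidate routes:
0 → 7 → 3 → 6: 14 + 8 + 6 = 28
0 → 6: 10
0 → 7 → 6: 14 + 1 = 15
0 → 5 → 2 → 7 → 6: 9 + 7 + 11 + 1 = 28
0 → 4 → 2 → 7 → 6: 19 + 18 + 11 + 1 = 49
0 → 5 → 2 → 7 → 3 → 6: 9 + 7 + 11 + 8 + 6 = 41
Best route has total 10.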